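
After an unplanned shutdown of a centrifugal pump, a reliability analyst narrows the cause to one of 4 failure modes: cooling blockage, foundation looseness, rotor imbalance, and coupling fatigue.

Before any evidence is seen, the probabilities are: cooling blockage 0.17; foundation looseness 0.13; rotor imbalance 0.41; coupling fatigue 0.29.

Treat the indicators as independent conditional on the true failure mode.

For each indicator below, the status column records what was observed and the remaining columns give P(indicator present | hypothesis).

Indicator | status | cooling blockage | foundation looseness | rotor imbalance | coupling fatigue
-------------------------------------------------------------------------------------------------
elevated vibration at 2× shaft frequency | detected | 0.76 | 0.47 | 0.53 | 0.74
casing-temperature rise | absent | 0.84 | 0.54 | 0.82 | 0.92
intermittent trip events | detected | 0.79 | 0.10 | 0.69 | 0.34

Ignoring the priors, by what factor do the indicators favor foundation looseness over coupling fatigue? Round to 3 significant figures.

1.07

Joint likelihood of the indicator pattern under each hypothesis (using 1 − P(present | H) for each absent indicator):
  foundation looseness: 0.47 × (1 − 0.54) × 0.10 = 0.02162
  coupling fatigue: 0.74 × (1 − 0.92) × 0.34 = 0.020128
Bayes factor = 0.02162 / 0.020128 ≈ 1.07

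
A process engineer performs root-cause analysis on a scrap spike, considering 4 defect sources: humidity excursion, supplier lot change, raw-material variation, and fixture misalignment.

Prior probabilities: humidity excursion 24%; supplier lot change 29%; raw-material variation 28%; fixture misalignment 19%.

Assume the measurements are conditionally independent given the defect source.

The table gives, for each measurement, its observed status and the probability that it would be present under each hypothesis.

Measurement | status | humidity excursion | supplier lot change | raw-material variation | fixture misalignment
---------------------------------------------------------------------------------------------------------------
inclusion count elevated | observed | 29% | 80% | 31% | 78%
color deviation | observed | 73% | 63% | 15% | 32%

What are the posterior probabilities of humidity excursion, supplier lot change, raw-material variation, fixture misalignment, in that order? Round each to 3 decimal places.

Multiply each prior by the joint likelihood of the measurement pattern:
  humidity excursion: 0.24 × 0.29 × 0.73 = 0.050808
  supplier lot change: 0.29 × 0.80 × 0.63 = 0.14616
  raw-material variation: 0.28 × 0.31 × 0.15 = 0.01302
  fixture misalignment: 0.19 × 0.78 × 0.32 = 0.047424
The unnormalized weights sum to 0.25741.
P(humidity excursion | evidence) = 0.050808 / 0.25741 ≈ 0.197
P(supplier lot change | evidence) = 0.14616 / 0.25741 ≈ 0.568
P(raw-material variation | evidence) = 0.01302 / 0.25741 ≈ 0.051
P(fixture misalignment | evidence) = 0.047424 / 0.25741 ≈ 0.184

0.197, 0.568, 0.051, 0.184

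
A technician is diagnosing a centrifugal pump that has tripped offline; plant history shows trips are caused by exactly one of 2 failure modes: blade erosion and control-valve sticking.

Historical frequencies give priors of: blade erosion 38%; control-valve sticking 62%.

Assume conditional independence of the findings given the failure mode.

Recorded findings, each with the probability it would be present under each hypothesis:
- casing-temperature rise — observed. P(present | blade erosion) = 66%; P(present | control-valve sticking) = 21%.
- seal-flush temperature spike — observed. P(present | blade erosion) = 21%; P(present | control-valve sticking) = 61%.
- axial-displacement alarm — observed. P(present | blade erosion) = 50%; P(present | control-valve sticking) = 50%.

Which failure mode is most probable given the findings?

Multiply each prior by the joint likelihood of the evidence pattern:
  blade erosion: 0.38 × 0.66 × 0.21 × 0.50 = 0.026334
  control-valve sticking: 0.62 × 0.21 × 0.61 × 0.50 = 0.039711
The unnormalized weights sum to 0.066045.
P(blade erosion | evidence) ≈ 0.026334 / 0.066045 ≈ 0.399
P(control-valve sticking | evidence) ≈ 0.039711 / 0.066045 ≈ 0.601
The largest is 0.601, so control-valve sticking is most probable.

control-valve sticking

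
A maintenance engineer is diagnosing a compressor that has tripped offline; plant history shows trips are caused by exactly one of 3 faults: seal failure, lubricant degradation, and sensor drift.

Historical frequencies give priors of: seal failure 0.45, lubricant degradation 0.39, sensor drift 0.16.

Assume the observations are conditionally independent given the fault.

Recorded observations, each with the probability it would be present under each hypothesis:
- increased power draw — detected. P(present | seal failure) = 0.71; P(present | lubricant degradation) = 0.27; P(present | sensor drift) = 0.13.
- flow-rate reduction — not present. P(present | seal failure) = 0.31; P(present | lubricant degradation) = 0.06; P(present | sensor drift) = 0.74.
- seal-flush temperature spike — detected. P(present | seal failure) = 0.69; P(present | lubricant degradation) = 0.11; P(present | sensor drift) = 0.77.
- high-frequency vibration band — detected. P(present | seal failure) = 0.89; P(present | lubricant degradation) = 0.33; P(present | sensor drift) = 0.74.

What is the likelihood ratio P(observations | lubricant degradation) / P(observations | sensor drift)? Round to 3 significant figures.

0.478

Take the product of per-observation likelihoods under each hypothesis (using 1 − P(present | H) for each absent observation), then divide.
  lubricant degradation: 0.27 × (1 − 0.06) × 0.11 × 0.33 = 0.0092129
  sensor drift: 0.13 × (1 − 0.74) × 0.77 × 0.74 = 0.019259
Bayes factor = 0.0092129 / 0.019259 ≈ 0.478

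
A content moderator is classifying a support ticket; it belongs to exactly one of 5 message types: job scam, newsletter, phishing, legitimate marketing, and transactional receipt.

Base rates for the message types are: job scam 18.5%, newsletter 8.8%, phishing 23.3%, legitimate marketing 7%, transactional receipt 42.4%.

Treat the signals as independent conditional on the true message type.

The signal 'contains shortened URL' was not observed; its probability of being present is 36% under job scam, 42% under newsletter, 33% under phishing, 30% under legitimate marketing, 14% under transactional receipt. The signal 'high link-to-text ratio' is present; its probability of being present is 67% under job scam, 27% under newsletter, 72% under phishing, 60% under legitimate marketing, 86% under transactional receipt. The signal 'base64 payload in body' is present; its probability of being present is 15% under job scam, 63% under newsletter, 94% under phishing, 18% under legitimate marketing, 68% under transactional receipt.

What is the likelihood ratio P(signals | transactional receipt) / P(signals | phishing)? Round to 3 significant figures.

1.11

The Bayes factor is the ratio of the joint likelihoods of the signal pattern under the two hypotheses (using 1 − P(present | H) for each absent signal).
  transactional receipt: (1 − 0.14) × 0.86 × 0.68 = 0.50293
  phishing: (1 − 0.33) × 0.72 × 0.94 = 0.45346
Bayes factor = 0.50293 / 0.45346 ≈ 1.11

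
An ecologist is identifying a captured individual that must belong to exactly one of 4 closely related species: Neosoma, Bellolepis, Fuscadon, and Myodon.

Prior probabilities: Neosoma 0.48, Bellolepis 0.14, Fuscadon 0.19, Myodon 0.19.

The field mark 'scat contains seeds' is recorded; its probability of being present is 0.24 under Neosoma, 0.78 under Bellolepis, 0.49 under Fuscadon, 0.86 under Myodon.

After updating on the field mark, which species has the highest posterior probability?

Myodon

For each hypothesis, the unnormalized posterior weight is prior × likelihood:
  Neosoma: 0.48 × 0.24 = 0.1152
  Bellolepis: 0.14 × 0.78 = 0.1092
  Fuscadon: 0.19 × 0.49 = 0.0931
  Myodon: 0.19 × 0.86 = 0.1634
The unnormalized weights sum to 0.4809.
P(Neosoma | evidence) ≈ 0.1152 / 0.4809 ≈ 0.240
P(Bellolepis | evidence) ≈ 0.1092 / 0.4809 ≈ 0.227
P(Fuscadon | evidence) ≈ 0.0931 / 0.4809 ≈ 0.194
P(Myodon | evidence) ≈ 0.1634 / 0.4809 ≈ 0.340
The largest is 0.340, so Myodon is most probable.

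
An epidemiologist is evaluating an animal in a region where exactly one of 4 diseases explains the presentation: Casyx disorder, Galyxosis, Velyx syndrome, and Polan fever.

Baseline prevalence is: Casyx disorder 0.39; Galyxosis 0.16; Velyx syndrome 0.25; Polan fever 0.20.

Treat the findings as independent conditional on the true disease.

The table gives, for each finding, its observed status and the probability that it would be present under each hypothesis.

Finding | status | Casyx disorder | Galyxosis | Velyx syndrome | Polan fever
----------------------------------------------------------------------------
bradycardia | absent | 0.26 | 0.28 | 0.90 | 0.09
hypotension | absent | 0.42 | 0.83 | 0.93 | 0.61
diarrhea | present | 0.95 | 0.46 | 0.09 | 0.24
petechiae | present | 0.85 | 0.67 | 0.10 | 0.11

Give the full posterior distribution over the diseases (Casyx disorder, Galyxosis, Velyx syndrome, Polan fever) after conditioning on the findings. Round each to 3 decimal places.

By Bayes' rule with conditional independence, the unnormalized weight for each hypothesis is prior × ∏ likelihoods (using 1 − P(present | H) for each absent finding):
  Casyx disorder: 0.39 × (1 − 0.26) × (1 − 0.42) × 0.95 × 0.85 = 0.13517
  Galyxosis: 0.16 × (1 − 0.28) × (1 − 0.83) × 0.46 × 0.67 = 0.0060358
  Velyx syndrome: 0.25 × (1 − 0.90) × (1 − 0.93) × 0.09 × 0.10 = 1.575e-05
  Polan fever: 0.20 × (1 − 0.09) × (1 − 0.61) × 0.24 × 0.11 = 0.0018739
The unnormalized weights sum to 0.14309.
P(Casyx disorder | evidence) = 0.13517 / 0.14309 ≈ 0.945
P(Galyxosis | evidence) = 0.0060358 / 0.14309 ≈ 0.042
P(Velyx syndrome | evidence) = 1.575e-05 / 0.14309 ≈ 0.000
P(Polan fever | evidence) = 0.0018739 / 0.14309 ≈ 0.013

0.945, 0.042, 0.000, 0.013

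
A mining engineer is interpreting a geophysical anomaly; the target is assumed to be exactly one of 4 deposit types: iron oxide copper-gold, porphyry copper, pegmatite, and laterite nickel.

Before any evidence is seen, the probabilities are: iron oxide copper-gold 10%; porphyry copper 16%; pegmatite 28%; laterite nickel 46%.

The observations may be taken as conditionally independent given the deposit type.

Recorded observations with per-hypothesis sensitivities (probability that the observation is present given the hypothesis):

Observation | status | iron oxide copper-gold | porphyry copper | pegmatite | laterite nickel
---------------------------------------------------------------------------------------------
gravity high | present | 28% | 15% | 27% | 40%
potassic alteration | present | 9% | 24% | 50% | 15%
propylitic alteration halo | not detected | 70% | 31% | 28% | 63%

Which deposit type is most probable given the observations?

pegmatite

For each hypothesis, the unnormalized posterior weight is prior × product of the observation likelihoods (using 1 − P(present | H) for each absent observation):
  iron oxide copper-gold: 0.10 × 0.28 × 0.09 × (1 − 0.70) = 0.000756
  porphyry copper: 0.16 × 0.15 × 0.24 × (1 − 0.31) = 0.0039744
  pegmatite: 0.28 × 0.27 × 0.50 × (1 − 0.28) = 0.027216
  laterite nickel: 0.46 × 0.40 × 0.15 × (1 − 0.63) = 0.010212
Marginal likelihood of the evidence = 0.042158.
P(iron oxide copper-gold | evidence) ≈ 0.000756 / 0.042158 ≈ 0.018
P(porphyry copper | evidence) ≈ 0.0039744 / 0.042158 ≈ 0.094
P(pegmatite | evidence) ≈ 0.027216 / 0.042158 ≈ 0.646
P(laterite nickel | evidence) ≈ 0.010212 / 0.042158 ≈ 0.242
The largest is 0.646, so pegmatite is most probable.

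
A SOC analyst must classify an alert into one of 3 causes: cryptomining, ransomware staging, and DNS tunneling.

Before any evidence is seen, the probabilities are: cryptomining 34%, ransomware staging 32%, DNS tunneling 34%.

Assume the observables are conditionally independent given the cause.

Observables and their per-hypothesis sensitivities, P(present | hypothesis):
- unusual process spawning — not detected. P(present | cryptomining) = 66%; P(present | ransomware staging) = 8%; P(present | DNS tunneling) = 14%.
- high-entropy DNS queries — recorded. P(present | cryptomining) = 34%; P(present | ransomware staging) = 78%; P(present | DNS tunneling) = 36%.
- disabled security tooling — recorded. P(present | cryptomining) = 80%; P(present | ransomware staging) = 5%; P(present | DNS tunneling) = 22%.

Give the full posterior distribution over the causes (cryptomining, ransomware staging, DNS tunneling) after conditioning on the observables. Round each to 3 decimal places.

By Bayes' rule with conditional independence, the unnormalized weight for each hypothesis is prior × ∏ likelihoods (using 1 − P(present | H) for each absent observable):
  cryptomining: 0.34 × (1 − 0.66) × 0.34 × 0.80 = 0.031443
  ransomware staging: 0.32 × (1 − 0.08) × 0.78 × 0.05 = 0.011482
  DNS tunneling: 0.34 × (1 − 0.14) × 0.36 × 0.22 = 0.023158
Marginal likelihood of the evidence = 0.066083.
P(cryptomining | evidence) = 0.031443 / 0.066083 ≈ 0.476
P(ransomware staging | evidence) = 0.011482 / 0.066083 ≈ 0.174
P(DNS tunneling | evidence) = 0.023158 / 0.066083 ≈ 0.350

0.476, 0.174, 0.350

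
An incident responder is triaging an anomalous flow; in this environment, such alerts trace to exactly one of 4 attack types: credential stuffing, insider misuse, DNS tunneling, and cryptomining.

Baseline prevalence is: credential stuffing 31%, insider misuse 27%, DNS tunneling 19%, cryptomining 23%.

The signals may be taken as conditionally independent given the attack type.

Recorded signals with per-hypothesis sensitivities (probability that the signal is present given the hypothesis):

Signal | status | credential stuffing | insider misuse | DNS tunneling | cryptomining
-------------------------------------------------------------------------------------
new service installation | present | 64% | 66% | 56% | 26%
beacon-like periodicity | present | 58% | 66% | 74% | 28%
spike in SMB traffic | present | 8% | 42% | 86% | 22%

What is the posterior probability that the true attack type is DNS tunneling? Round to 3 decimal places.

0.521

By Bayes' rule with conditional independence, the unnormalized weight for each hypothesis is prior × ∏ likelihoods:
  credential stuffing: 0.31 × 0.64 × 0.58 × 0.08 = 0.0092058
  insider misuse: 0.27 × 0.66 × 0.66 × 0.42 = 0.049397
  DNS tunneling: 0.19 × 0.56 × 0.74 × 0.86 = 0.067713
  cryptomining: 0.23 × 0.26 × 0.28 × 0.22 = 0.0036837
Marginal likelihood of the evidence = 0.13.
P(DNS tunneling | evidence) = 0.067713 / 0.13 ≈ 0.521.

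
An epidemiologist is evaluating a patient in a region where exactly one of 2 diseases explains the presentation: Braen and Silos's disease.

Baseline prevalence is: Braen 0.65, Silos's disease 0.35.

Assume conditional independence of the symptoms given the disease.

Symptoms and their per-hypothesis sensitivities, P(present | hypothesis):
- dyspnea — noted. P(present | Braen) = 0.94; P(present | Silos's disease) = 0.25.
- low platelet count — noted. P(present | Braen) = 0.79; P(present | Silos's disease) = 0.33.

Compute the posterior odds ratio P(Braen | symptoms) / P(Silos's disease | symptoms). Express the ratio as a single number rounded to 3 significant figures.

Posterior odds equal prior odds times the likelihood ratio; only the two competing hypotheses matter.
  Braen: 0.65 × 0.94 × 0.79 = 0.48269
  Silos's disease: 0.35 × 0.25 × 0.33 = 0.028875
Posterior odds = 0.48269 / 0.028875 ≈ 16.7.

16.7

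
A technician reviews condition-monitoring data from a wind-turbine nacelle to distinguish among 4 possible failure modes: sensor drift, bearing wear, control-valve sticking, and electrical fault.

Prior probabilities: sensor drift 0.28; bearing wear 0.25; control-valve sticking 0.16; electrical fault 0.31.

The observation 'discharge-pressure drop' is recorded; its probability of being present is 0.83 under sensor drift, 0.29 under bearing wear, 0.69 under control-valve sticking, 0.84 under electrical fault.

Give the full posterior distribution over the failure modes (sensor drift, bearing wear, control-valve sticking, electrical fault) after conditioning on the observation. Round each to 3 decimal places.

0.344, 0.107, 0.163, 0.385

Multiply each prior by the likelihood of the observation:
  sensor drift: 0.28 × 0.83 = 0.2324
  bearing wear: 0.25 × 0.29 = 0.0725
  control-valve sticking: 0.16 × 0.69 = 0.1104
  electrical fault: 0.31 × 0.84 = 0.2604
Marginal likelihood of the evidence = 0.6757.
P(sensor drift | evidence) = 0.2324 / 0.6757 ≈ 0.344
P(bearing wear | evidence) = 0.0725 / 0.6757 ≈ 0.107
P(control-valve sticking | evidence) = 0.1104 / 0.6757 ≈ 0.163
P(electrical fault | evidence) = 0.2604 / 0.6757 ≈ 0.385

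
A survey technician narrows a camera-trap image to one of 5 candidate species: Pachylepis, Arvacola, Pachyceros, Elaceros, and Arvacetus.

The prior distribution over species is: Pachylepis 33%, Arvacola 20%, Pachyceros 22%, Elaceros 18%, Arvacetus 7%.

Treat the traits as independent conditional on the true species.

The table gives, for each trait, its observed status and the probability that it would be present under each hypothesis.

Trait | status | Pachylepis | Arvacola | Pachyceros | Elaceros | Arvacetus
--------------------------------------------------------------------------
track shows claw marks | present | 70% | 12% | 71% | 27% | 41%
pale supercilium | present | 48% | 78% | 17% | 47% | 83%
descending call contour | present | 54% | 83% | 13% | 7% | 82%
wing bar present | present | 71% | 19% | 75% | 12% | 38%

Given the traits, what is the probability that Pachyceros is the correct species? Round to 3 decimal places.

For each hypothesis, the unnormalized posterior weight is prior × product of the trait likelihoods:
  Pachylepis: 0.33 × 0.70 × 0.48 × 0.54 × 0.71 = 0.042511
  Arvacola: 0.20 × 0.12 × 0.78 × 0.83 × 0.19 = 0.0029521
  Pachyceros: 0.22 × 0.71 × 0.17 × 0.13 × 0.75 = 0.002589
  Elaceros: 0.18 × 0.27 × 0.47 × 0.07 × 0.12 = 0.00019187
  Arvacetus: 0.07 × 0.41 × 0.83 × 0.82 × 0.38 = 0.0074226
Normalizing constant Z = 0.042511 + 0.0029521 + 0.002589 + 0.00019187 + 0.0074226 = 0.055667.
P(Pachyceros | evidence) = 0.002589 / 0.055667 ≈ 0.047.

0.047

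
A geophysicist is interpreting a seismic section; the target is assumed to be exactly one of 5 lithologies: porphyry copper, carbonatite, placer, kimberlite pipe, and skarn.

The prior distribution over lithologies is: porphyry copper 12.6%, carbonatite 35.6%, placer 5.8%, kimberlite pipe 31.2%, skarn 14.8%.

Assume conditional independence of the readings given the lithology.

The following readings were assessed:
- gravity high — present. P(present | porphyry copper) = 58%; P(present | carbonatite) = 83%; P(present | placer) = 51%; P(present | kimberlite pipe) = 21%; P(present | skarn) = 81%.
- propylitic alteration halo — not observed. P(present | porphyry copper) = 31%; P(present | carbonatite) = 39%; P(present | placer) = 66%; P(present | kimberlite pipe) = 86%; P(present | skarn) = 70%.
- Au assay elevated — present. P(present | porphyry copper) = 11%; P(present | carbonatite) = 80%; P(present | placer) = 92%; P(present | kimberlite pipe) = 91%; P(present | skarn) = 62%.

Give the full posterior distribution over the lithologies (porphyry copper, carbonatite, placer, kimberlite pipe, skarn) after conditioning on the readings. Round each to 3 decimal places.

0.029, 0.760, 0.049, 0.044, 0.118

By Bayes' rule with conditional independence, the unnormalized weight for each hypothesis is prior × ∏ likelihoods (using 1 − P(present | H) for each absent reading):
  porphyry copper: 0.126 × 0.58 × (1 − 0.31) × 0.11 = 0.0055468
  carbonatite: 0.356 × 0.83 × (1 − 0.39) × 0.80 = 0.14419
  placer: 0.058 × 0.51 × (1 − 0.66) × 0.92 = 0.0092526
  kimberlite pipe: 0.312 × 0.21 × (1 − 0.86) × 0.91 = 0.0083472
  skarn: 0.148 × 0.81 × (1 − 0.70) × 0.62 = 0.022298
Normalizing constant Z = 0.0055468 + 0.14419 + 0.0092526 + 0.0083472 + 0.022298 = 0.18964.
P(porphyry copper | evidence) = 0.0055468 / 0.18964 ≈ 0.029
P(carbonatite | evidence) = 0.14419 / 0.18964 ≈ 0.760
P(placer | evidence) = 0.0092526 / 0.18964 ≈ 0.049
P(kimberlite pipe | evidence) = 0.0083472 / 0.18964 ≈ 0.044
P(skarn | evidence) = 0.022298 / 0.18964 ≈ 0.118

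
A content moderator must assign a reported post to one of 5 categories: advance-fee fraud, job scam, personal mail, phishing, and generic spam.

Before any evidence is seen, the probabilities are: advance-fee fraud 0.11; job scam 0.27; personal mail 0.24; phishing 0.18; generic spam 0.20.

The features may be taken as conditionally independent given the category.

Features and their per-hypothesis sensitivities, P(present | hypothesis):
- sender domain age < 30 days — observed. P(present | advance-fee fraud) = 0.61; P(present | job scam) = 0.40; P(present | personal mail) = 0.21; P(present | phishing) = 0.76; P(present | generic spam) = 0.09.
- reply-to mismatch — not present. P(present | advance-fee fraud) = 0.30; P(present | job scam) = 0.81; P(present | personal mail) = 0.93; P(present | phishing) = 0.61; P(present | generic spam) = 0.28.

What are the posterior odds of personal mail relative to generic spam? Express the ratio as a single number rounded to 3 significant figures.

The normalizing constant cancels in an odds ratio, so compute prior × likelihood for the two hypotheses only (using 1 − P(present | H) for each absent feature):
  personal mail: 0.24 × 0.21 × (1 − 0.93) = 0.003528
  generic spam: 0.20 × 0.09 × (1 − 0.28) = 0.01296
Posterior odds = 0.003528 / 0.01296 ≈ 0.272.

0.272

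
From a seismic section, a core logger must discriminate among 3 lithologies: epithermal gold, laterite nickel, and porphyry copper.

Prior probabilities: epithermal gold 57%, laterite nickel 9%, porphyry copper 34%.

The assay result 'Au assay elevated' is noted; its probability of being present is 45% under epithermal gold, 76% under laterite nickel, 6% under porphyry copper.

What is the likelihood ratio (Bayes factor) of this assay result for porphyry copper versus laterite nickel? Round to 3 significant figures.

Likelihood of this assay result under each hypothesis:
  porphyry copper: 0.06
  laterite nickel: 0.76
Bayes factor = 0.06 / 0.76 ≈ 0.0789

0.0789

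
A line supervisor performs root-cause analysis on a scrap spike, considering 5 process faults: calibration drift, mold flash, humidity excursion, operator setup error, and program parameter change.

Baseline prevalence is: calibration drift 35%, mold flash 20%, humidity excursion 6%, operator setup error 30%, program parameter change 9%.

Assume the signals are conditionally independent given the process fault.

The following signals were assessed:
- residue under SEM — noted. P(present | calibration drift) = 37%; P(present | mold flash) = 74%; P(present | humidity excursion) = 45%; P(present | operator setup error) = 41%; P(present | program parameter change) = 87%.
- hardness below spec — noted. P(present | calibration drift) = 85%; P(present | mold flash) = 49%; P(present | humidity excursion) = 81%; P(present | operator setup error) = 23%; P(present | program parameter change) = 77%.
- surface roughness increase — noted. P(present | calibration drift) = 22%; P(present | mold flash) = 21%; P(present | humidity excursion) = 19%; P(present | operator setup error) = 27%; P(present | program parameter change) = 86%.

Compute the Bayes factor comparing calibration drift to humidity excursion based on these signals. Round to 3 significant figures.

0.999

Take the product of per-signal likelihoods under each hypothesis, then divide.
  calibration drift: 0.37 × 0.85 × 0.22 = 0.06919
  humidity excursion: 0.45 × 0.81 × 0.19 = 0.069255
Bayes factor = 0.06919 / 0.069255 ≈ 0.999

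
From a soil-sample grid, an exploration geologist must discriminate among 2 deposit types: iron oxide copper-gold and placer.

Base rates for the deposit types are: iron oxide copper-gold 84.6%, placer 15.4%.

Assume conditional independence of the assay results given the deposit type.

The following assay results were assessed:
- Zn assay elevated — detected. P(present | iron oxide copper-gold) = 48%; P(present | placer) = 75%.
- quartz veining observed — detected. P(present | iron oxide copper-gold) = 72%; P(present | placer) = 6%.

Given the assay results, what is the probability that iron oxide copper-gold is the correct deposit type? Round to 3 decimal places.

0.977

By Bayes' rule with conditional independence, the unnormalized weight for each hypothesis is prior × ∏ likelihoods:
  iron oxide copper-gold: 0.846 × 0.48 × 0.72 = 0.29238
  placer: 0.154 × 0.75 × 0.06 = 0.00693
The unnormalized weights sum to 0.29931.
P(iron oxide copper-gold | evidence) = 0.29238 / 0.29931 ≈ 0.977.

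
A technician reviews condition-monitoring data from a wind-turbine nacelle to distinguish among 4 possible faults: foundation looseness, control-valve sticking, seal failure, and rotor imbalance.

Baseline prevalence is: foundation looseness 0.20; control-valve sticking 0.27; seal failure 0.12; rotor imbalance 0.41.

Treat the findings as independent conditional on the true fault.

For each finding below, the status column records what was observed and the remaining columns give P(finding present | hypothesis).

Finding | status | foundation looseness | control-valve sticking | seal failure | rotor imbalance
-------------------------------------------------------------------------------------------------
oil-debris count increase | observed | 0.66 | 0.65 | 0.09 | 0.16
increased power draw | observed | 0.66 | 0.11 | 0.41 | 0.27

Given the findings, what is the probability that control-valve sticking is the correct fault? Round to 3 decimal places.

0.150

By Bayes' rule with conditional independence, the unnormalized weight for each hypothesis is prior × ∏ likelihoods:
  foundation looseness: 0.20 × 0.66 × 0.66 = 0.08712
  control-valve sticking: 0.27 × 0.65 × 0.11 = 0.019305
  seal failure: 0.12 × 0.09 × 0.41 = 0.004428
  rotor imbalance: 0.41 × 0.16 × 0.27 = 0.017712
The unnormalized weights sum to 0.12857.
P(control-valve sticking | evidence) = 0.019305 / 0.12857 ≈ 0.150.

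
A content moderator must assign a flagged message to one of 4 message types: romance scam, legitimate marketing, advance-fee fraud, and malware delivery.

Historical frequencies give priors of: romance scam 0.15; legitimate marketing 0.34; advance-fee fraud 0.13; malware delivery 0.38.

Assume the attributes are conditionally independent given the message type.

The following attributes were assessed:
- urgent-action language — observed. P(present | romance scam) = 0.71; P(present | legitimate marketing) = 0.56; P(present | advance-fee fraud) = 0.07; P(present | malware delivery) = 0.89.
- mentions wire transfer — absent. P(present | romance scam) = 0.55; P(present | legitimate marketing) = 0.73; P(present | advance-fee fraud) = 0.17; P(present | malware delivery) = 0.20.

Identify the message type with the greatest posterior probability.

For each hypothesis, the unnormalized posterior weight is prior × product of the attribute likelihoods (using 1 − P(present | H) for each absent attribute):
  romance scam: 0.15 × 0.71 × (1 − 0.55) = 0.047925
  legitimate marketing: 0.34 × 0.56 × (1 − 0.73) = 0.051408
  advance-fee fraud: 0.13 × 0.07 × (1 − 0.17) = 0.007553
  malware delivery: 0.38 × 0.89 × (1 − 0.20) = 0.27056
The unnormalized weights sum to 0.37745.
P(romance scam | evidence) ≈ 0.047925 / 0.37745 ≈ 0.127
P(legitimate marketing | evidence) ≈ 0.051408 / 0.37745 ≈ 0.136
P(advance-fee fraud | evidence) ≈ 0.007553 / 0.37745 ≈ 0.020
P(malware delivery | evidence) ≈ 0.27056 / 0.37745 ≈ 0.717
The largest is 0.717, so malware delivery is most probable.

malware delivery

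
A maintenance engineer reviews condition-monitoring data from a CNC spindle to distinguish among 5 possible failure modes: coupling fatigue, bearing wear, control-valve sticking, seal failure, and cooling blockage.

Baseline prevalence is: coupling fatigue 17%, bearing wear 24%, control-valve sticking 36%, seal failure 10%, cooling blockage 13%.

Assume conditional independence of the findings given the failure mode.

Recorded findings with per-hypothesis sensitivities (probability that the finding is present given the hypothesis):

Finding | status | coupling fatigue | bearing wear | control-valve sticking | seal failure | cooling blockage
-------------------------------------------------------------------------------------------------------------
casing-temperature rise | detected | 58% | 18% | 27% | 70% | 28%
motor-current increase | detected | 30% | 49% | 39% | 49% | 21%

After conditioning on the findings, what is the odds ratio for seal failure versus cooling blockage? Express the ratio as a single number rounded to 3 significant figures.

Posterior odds equal prior odds times the likelihood ratio; only the two competing hypotheses matter.
  seal failure: 0.10 × 0.70 × 0.49 = 0.0343
  cooling blockage: 0.13 × 0.28 × 0.21 = 0.007644
Odds(seal failure : cooling blockage) = 0.0343 / 0.007644 ≈ 4.49.

4.49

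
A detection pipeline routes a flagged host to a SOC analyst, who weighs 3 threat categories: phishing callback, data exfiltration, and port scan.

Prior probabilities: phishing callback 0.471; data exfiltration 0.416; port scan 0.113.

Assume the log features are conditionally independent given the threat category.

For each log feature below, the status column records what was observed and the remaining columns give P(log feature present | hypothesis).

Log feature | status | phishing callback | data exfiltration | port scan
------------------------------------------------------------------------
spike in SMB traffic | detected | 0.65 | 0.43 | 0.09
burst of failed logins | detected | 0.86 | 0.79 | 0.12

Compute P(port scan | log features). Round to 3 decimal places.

0.003

By Bayes' rule with conditional independence, the unnormalized weight for each hypothesis is prior × ∏ likelihoods:
  phishing callback: 0.471 × 0.65 × 0.86 = 0.26329
  data exfiltration: 0.416 × 0.43 × 0.79 = 0.14132
  port scan: 0.113 × 0.09 × 0.12 = 0.0012204
Marginal likelihood of the evidence = 0.40582.
P(port scan | evidence) = 0.0012204 / 0.40582 ≈ 0.003.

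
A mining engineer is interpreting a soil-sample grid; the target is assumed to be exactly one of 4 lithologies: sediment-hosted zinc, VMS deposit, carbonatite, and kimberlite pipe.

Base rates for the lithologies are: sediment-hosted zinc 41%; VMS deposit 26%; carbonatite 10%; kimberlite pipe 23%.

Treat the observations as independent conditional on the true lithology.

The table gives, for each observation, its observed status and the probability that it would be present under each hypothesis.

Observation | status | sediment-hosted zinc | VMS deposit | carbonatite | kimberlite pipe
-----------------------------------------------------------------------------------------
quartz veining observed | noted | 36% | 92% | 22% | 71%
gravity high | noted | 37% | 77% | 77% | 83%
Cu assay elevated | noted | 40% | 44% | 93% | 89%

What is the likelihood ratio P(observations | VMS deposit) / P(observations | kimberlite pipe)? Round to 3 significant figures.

0.594

The Bayes factor is the ratio of the joint likelihoods of the evidence pattern under the two hypotheses.
  VMS deposit: 0.92 × 0.77 × 0.44 = 0.3117
  kimberlite pipe: 0.71 × 0.83 × 0.89 = 0.52448
Bayes factor = 0.3117 / 0.52448 ≈ 0.594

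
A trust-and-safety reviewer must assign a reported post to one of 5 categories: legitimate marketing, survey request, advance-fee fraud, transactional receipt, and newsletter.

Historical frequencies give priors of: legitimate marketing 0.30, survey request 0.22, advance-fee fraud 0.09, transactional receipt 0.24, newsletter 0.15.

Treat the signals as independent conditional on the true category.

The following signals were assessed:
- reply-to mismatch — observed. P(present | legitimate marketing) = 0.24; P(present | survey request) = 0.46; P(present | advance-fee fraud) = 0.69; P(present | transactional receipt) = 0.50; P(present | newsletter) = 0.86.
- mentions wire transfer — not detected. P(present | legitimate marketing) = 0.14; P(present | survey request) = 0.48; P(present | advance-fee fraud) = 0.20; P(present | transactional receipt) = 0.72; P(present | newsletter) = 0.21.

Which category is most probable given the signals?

For each hypothesis, the unnormalized posterior weight is prior × product of the signal likelihoods (using 1 − P(present | H) for each absent signal):
  legitimate marketing: 0.30 × 0.24 × (1 − 0.14) = 0.06192
  survey request: 0.22 × 0.46 × (1 − 0.48) = 0.052624
  advance-fee fraud: 0.09 × 0.69 × (1 − 0.20) = 0.04968
  transactional receipt: 0.24 × 0.50 × (1 − 0.72) = 0.0336
  newsletter: 0.15 × 0.86 × (1 − 0.21) = 0.10191
Marginal likelihood of the evidence = 0.29973.
P(legitimate marketing | evidence) ≈ 0.06192 / 0.29973 ≈ 0.207
P(survey request | evidence) ≈ 0.052624 / 0.29973 ≈ 0.176
P(advance-fee fraud | evidence) ≈ 0.04968 / 0.29973 ≈ 0.166
P(transactional receipt | evidence) ≈ 0.0336 / 0.29973 ≈ 0.112
P(newsletter | evidence) ≈ 0.10191 / 0.29973 ≈ 0.340
The largest is 0.340, so newsletter is most probable.

newsletter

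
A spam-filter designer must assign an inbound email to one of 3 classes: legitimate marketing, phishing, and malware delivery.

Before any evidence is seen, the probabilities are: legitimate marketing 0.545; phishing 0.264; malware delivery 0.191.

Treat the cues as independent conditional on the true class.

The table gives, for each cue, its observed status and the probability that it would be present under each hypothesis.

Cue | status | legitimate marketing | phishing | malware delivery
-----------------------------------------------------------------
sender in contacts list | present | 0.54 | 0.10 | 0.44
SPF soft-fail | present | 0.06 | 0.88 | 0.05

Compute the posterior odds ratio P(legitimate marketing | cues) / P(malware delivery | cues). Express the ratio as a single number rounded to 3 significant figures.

4.20

Unnormalized posterior weight (prior times the cue likelihoods) for each of the two hypotheses:
  legitimate marketing: 0.545 × 0.54 × 0.06 = 0.017658
  malware delivery: 0.191 × 0.44 × 0.05 = 0.004202
Odds(legitimate marketing : malware delivery) = 0.017658 / 0.004202 ≈ 4.20.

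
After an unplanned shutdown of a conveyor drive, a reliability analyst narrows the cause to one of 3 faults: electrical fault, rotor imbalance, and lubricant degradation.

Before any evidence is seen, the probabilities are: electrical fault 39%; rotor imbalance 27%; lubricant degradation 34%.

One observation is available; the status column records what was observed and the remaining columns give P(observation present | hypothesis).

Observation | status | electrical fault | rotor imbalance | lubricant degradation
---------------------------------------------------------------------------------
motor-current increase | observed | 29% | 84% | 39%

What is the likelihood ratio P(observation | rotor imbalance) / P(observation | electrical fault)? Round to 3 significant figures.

2.90

The Bayes factor is the ratio of the two likelihoods.
  rotor imbalance: 0.84
  electrical fault: 0.29
Bayes factor = 0.84 / 0.29 ≈ 2.90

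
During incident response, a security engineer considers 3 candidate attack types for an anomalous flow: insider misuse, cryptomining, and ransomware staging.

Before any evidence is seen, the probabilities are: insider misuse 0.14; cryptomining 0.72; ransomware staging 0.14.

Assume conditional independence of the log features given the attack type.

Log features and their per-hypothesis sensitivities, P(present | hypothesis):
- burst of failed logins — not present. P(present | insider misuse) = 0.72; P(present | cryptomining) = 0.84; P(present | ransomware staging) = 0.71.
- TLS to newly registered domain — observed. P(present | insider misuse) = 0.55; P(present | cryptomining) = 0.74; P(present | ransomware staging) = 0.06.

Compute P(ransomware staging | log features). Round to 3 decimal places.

0.022

Multiply each prior by the joint likelihood of the log feature pattern (using 1 − P(present | H) for each absent log feature):
  insider misuse: 0.14 × (1 − 0.72) × 0.55 = 0.02156
  cryptomining: 0.72 × (1 − 0.84) × 0.74 = 0.085248
  ransomware staging: 0.14 × (1 − 0.71) × 0.06 = 0.002436
Normalizing constant Z = 0.02156 + 0.085248 + 0.002436 = 0.10924.
P(ransomware staging | evidence) = 0.002436 / 0.10924 ≈ 0.022.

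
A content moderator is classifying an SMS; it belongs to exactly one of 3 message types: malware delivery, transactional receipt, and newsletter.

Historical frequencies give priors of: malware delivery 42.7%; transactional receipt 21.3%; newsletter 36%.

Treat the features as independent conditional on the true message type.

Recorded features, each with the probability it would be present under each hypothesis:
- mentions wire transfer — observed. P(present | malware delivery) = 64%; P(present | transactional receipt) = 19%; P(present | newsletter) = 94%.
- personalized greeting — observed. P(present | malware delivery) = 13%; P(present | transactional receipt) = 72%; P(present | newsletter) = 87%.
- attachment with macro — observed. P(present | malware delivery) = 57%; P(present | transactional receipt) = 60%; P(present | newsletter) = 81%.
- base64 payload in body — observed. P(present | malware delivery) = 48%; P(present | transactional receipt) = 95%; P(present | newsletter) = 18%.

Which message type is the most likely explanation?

By Bayes' rule with conditional independence, the unnormalized weight for each hypothesis is prior × ∏ likelihoods:
  malware delivery: 0.427 × 0.64 × 0.13 × 0.57 × 0.48 = 0.00972
  transactional receipt: 0.213 × 0.19 × 0.72 × 0.60 × 0.95 = 0.016609
  newsletter: 0.360 × 0.94 × 0.87 × 0.81 × 0.18 = 0.042925
Marginal likelihood of the evidence = 0.069254.
P(malware delivery | evidence) ≈ 0.00972 / 0.069254 ≈ 0.140
P(transactional receipt | evidence) ≈ 0.016609 / 0.069254 ≈ 0.240
P(newsletter | evidence) ≈ 0.042925 / 0.069254 ≈ 0.620
The largest is 0.620, so newsletter is most probable.

newsletter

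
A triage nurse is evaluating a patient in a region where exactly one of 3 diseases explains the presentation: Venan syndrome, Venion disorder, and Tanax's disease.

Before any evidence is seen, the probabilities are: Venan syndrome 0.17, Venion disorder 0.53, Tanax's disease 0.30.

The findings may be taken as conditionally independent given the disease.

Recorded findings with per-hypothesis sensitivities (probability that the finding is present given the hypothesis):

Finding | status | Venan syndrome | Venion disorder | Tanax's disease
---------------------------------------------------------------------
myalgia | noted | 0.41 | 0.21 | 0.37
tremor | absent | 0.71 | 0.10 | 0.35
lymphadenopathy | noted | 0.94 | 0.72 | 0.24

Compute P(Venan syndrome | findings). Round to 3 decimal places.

For each hypothesis, the unnormalized posterior weight is prior × product of the finding likelihoods (using 1 − P(present | H) for each absent finding):
  Venan syndrome: 0.17 × 0.41 × (1 − 0.71) × 0.94 = 0.019
  Venion disorder: 0.53 × 0.21 × (1 − 0.10) × 0.72 = 0.072122
  Tanax's disease: 0.30 × 0.37 × (1 − 0.35) × 0.24 = 0.017316
Marginal likelihood of the evidence = 0.10844.
P(Venan syndrome | evidence) = 0.019 / 0.10844 ≈ 0.175.

0.175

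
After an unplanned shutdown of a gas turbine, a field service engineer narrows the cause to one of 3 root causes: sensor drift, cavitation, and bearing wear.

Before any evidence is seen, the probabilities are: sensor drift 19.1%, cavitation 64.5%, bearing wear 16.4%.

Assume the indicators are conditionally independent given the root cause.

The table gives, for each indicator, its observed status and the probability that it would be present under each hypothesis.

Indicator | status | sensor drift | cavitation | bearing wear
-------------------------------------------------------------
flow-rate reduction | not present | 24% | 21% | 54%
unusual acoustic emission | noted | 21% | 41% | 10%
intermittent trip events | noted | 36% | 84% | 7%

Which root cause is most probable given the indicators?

Multiply each prior by the joint likelihood of the indicator pattern (using 1 − P(present | H) for each absent indicator):
  sensor drift: 0.191 × (1 − 0.24) × 0.21 × 0.36 = 0.010974
  cavitation: 0.645 × (1 − 0.21) × 0.41 × 0.84 = 0.17549
  bearing wear: 0.164 × (1 − 0.54) × 0.10 × 0.07 = 0.00052808
The unnormalized weights sum to 0.18699.
P(sensor drift | evidence) ≈ 0.010974 / 0.18699 ≈ 0.059
P(cavitation | evidence) ≈ 0.17549 / 0.18699 ≈ 0.938
P(bearing wear | evidence) ≈ 0.00052808 / 0.18699 ≈ 0.003
The largest is 0.938, so cavitation is most probable.

cavitation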